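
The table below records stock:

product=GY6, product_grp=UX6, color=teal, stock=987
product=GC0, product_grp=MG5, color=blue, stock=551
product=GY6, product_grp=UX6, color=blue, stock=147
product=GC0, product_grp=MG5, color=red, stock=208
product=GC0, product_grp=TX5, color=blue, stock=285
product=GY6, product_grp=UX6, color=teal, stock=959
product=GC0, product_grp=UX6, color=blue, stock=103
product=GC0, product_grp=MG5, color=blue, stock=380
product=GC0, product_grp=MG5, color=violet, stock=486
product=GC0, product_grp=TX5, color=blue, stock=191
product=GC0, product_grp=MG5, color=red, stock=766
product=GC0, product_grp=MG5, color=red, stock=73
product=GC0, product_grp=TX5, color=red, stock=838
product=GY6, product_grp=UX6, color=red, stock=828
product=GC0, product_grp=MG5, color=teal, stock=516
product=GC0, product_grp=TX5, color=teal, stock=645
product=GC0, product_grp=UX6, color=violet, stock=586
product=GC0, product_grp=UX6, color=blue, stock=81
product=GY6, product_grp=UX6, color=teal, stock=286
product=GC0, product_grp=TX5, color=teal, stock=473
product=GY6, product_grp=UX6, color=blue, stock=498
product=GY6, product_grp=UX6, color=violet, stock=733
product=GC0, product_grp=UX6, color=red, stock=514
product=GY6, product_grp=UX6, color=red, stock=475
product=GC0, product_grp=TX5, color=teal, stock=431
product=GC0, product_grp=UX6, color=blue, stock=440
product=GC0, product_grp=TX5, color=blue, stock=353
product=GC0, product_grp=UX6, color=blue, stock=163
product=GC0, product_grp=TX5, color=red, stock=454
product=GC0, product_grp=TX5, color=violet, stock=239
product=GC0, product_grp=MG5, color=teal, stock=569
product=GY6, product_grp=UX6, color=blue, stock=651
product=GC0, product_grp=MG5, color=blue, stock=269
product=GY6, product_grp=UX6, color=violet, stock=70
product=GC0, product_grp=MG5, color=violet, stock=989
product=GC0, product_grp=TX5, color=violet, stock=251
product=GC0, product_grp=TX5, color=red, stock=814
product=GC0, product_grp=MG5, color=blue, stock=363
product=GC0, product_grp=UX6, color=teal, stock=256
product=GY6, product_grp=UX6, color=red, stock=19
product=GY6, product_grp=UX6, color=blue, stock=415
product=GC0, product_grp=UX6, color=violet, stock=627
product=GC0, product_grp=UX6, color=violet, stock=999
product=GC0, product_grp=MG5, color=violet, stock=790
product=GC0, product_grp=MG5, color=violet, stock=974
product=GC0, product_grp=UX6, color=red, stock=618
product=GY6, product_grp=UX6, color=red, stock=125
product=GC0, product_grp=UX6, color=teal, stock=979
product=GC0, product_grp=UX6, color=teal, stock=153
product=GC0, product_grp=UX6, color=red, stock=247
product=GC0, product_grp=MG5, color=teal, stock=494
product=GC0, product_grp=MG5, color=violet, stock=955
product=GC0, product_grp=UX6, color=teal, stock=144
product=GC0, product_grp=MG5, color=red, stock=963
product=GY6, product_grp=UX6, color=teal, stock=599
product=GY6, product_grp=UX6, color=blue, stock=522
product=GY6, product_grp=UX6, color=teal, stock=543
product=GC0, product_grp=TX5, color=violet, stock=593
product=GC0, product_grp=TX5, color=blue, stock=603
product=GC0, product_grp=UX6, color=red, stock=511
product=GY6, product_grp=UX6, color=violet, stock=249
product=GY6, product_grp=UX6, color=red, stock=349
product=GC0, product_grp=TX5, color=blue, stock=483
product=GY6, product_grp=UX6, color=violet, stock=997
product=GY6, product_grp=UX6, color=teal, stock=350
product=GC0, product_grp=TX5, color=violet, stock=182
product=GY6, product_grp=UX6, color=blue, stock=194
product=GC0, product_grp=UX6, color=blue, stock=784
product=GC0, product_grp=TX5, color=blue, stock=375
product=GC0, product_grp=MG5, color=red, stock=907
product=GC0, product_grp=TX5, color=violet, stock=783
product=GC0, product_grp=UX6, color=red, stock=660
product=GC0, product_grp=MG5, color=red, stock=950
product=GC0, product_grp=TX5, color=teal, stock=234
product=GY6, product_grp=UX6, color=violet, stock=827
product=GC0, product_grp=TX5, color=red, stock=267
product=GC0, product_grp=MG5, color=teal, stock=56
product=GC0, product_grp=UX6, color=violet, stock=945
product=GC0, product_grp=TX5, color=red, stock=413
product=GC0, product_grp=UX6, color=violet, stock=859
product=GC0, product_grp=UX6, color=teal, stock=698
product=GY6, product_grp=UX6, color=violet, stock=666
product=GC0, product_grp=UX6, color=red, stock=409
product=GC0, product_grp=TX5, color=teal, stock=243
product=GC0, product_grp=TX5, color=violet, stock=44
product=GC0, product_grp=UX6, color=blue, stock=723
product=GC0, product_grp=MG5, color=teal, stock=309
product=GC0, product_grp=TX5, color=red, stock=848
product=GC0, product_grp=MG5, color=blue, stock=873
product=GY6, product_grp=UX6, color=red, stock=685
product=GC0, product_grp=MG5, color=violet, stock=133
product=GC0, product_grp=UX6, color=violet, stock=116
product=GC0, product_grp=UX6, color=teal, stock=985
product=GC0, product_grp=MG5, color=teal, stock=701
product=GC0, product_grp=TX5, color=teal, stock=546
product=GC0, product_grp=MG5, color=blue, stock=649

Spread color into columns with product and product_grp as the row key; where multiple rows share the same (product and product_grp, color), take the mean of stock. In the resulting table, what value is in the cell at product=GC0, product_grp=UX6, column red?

493.17

Rows with product=GC0, product_grp=UX6 and color=red: stock values are 514, 618, 247, 511, 660, 409.
(514 + 618 + 247 + 511 + 660 + 409) / 6 = 493.17.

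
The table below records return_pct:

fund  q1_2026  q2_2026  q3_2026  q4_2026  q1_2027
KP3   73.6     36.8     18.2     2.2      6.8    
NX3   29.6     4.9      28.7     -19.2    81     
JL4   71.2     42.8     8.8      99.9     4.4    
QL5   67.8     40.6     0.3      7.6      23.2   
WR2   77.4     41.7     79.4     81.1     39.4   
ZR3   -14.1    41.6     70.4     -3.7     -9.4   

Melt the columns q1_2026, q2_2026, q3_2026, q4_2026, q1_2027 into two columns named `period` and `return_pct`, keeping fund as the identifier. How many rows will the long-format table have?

30

6 fund values × 5 melted columns = 30 rows.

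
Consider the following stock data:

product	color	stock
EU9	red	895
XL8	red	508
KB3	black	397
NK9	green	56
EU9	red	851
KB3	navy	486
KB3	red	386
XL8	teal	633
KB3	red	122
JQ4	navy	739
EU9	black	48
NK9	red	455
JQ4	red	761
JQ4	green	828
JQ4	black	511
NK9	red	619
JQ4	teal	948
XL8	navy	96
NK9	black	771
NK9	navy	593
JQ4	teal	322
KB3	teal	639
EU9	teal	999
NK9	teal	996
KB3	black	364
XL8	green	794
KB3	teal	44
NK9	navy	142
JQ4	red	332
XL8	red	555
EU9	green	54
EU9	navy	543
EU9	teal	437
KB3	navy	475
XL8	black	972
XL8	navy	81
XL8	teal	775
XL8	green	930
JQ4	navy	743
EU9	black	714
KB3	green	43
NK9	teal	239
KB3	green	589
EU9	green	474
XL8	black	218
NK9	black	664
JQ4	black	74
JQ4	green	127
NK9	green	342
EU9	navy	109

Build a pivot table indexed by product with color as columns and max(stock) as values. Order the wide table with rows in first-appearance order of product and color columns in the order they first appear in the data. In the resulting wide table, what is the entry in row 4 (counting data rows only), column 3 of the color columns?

342

With rows in first-appearance order of product, row 4 is product=NK9. color columns in first-appearance order: red, black, green, navy, teal; column 3 is green.
Long rows with product=NK9, color=green: max(56, 342) = 342.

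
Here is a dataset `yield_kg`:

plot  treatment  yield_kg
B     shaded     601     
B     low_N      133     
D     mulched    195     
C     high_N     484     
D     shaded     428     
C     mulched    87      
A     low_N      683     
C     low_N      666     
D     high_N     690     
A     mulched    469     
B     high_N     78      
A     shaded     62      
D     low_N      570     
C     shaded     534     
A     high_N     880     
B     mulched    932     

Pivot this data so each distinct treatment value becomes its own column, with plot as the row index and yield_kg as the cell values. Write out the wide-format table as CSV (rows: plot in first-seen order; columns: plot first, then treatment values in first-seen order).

Columns: plot plus the 4 distinct treatment values (shaded, low_N, mulched, high_N).
For example, row B column shaded takes yield_kg=601 from the long row (B, shaded).

plot,shaded,low_N,mulched,high_N
B,601,133,932,78
D,428,570,195,690
C,534,666,87,484
A,62,683,469,880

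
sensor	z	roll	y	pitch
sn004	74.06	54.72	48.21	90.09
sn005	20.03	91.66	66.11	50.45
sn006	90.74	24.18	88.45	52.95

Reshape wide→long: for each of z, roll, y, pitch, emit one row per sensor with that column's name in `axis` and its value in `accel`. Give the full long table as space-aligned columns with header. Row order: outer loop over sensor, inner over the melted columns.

Each (sensor, column) pair becomes one row: 3 × 4 = 12 rows.
For example, (sn004, z) → accel=74.06.

sensor  axis   accel
sn004   z      74.06
sn004   roll   54.72
sn004   y      48.21
sn004   pitch  90.09
sn005   z      20.03
sn005   roll   91.66
sn005   y      66.11
sn005   pitch  50.45
sn006   z      90.74
sn006   roll   24.18
sn006   y      88.45
sn006   pitch  52.95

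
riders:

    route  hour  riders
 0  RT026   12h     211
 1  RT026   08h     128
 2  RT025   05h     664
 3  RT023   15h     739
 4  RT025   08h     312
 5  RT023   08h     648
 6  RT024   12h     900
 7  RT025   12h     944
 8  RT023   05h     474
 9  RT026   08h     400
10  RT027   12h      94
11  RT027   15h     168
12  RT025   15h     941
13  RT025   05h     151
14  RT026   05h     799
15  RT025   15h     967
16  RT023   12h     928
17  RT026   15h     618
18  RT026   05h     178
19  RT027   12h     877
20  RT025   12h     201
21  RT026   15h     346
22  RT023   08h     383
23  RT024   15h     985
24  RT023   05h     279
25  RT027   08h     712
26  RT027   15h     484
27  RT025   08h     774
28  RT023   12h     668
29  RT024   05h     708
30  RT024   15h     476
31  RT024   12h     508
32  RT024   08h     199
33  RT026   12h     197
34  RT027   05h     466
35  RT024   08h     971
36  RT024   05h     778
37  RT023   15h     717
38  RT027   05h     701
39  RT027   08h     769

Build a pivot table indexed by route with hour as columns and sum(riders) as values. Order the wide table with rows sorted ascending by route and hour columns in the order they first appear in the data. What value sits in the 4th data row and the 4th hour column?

With rows sorted ascending by route, row 4 is route=RT026. hour columns in first-appearance order: 12h, 08h, 05h, 15h; column 4 is 15h.
Long rows with route=RT026, hour=15h: 618 + 346 = 964.

964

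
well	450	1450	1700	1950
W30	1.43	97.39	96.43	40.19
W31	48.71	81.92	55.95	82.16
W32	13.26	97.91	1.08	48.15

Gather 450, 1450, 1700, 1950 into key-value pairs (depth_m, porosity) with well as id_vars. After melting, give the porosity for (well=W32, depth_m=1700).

Unpivoting turns each (well, wide-column) pair into one long row.
The wide cell at row W32, column 1700 holds 1.08, so the long row (W32, 1700) has porosity=1.08.

1.08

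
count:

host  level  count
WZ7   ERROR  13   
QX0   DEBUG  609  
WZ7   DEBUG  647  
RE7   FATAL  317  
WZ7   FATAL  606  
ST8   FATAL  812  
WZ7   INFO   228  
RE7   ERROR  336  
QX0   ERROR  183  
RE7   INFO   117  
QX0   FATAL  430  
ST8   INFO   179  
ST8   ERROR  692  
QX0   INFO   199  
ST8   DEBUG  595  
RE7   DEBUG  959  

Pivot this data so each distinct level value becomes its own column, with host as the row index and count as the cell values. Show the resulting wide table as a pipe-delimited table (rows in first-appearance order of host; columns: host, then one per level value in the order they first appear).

| host | ERROR | DEBUG | FATAL | INFO |
| WZ7 | 13 | 647 | 606 | 228 |
| QX0 | 183 | 609 | 430 | 199 |
| RE7 | 336 | 959 | 317 | 117 |
| ST8 | 692 | 595 | 812 | 179 |

Columns: host plus the 4 distinct level values (ERROR, DEBUG, FATAL, INFO).
For example, row WZ7 column ERROR takes count=13 from the long row (WZ7, ERROR).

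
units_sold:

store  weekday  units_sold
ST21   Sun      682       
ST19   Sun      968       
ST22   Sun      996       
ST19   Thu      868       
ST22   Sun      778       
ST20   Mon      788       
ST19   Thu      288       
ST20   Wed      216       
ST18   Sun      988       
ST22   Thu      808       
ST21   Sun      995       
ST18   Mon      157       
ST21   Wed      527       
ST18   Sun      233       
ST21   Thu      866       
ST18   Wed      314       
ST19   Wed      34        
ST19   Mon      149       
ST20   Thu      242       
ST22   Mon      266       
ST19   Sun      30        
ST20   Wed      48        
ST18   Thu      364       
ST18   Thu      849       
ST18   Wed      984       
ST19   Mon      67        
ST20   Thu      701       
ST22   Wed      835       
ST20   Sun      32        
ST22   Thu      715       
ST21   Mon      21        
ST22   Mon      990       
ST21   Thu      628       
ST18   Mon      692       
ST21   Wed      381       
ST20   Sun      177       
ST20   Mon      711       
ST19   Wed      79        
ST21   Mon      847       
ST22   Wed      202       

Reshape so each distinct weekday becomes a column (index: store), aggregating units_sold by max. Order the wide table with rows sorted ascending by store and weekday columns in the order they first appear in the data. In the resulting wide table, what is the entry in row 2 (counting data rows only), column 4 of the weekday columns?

79

With rows sorted ascending by store, row 2 is store=ST19. weekday columns in first-appearance order: Sun, Thu, Mon, Wed; column 4 is Wed.
Long rows with store=ST19, weekday=Wed: max(34, 79) = 79.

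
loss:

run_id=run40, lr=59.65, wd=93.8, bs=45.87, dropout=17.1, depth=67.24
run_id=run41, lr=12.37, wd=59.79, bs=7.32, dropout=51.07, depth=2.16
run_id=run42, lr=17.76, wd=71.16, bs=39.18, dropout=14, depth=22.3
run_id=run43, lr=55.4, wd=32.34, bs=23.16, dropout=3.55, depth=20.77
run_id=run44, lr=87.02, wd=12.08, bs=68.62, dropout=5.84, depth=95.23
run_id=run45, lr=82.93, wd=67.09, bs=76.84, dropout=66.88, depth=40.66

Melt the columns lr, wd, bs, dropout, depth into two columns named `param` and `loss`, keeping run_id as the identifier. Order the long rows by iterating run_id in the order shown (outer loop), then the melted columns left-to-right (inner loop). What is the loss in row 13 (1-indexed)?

30 rows total (6 × 5). Row 13: index ⌊(13-1)/5⌋ = 2 into run_id → run42; (13-1) mod 5 = 2 into the melted columns → bs.
So row 13 is (run42, bs, 39.18); loss = 39.18.

39.18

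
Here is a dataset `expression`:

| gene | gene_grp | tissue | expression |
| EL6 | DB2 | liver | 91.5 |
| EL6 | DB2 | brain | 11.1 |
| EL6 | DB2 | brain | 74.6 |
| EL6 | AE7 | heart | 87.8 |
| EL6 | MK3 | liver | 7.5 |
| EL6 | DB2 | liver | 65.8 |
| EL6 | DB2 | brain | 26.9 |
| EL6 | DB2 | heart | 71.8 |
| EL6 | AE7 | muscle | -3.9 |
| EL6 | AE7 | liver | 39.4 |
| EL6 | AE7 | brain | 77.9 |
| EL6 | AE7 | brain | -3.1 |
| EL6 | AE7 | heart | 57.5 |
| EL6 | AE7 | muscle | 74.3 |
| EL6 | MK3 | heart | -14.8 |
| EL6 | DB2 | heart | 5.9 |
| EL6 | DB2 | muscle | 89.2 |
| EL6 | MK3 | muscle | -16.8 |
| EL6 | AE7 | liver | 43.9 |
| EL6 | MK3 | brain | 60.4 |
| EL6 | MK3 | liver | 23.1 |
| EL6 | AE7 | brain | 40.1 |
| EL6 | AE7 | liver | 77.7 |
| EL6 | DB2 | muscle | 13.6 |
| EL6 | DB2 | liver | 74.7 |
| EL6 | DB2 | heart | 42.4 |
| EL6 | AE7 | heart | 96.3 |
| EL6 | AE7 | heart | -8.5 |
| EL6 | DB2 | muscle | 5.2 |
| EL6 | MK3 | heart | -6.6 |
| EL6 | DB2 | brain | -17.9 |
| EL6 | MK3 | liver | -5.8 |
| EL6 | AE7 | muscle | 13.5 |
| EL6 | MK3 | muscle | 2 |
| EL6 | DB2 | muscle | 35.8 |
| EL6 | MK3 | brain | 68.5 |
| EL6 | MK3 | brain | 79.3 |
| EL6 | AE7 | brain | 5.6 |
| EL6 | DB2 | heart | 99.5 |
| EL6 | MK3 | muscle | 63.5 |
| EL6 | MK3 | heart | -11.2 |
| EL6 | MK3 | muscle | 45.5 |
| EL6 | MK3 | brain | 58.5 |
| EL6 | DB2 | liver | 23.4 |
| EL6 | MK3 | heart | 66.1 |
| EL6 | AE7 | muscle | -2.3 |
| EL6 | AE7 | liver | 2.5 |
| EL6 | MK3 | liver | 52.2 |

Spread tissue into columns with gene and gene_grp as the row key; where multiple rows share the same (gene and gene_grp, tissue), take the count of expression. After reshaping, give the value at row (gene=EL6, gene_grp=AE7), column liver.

Rows with gene=EL6, gene_grp=AE7 and tissue=liver: expression values are 39.4, 43.9, 77.7, 2.5.
4 rows match — count = 4.

4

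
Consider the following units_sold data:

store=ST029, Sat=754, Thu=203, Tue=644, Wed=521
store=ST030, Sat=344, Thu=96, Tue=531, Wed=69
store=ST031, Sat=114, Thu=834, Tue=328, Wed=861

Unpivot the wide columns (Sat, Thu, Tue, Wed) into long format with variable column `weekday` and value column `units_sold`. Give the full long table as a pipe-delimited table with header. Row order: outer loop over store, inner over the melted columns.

Each (store, column) pair becomes one row: 3 × 4 = 12 rows.
For example, (ST029, Sat) → units_sold=754.

| store | weekday | units_sold |
| ST029 | Sat | 754 |
| ST029 | Thu | 203 |
| ST029 | Tue | 644 |
| ST029 | Wed | 521 |
| ST030 | Sat | 344 |
| ST030 | Thu | 96 |
| ST030 | Tue | 531 |
| ST030 | Wed | 69 |
| ST031 | Sat | 114 |
| ST031 | Thu | 834 |
| ST031 | Tue | 328 |
| ST031 | Wed | 861 |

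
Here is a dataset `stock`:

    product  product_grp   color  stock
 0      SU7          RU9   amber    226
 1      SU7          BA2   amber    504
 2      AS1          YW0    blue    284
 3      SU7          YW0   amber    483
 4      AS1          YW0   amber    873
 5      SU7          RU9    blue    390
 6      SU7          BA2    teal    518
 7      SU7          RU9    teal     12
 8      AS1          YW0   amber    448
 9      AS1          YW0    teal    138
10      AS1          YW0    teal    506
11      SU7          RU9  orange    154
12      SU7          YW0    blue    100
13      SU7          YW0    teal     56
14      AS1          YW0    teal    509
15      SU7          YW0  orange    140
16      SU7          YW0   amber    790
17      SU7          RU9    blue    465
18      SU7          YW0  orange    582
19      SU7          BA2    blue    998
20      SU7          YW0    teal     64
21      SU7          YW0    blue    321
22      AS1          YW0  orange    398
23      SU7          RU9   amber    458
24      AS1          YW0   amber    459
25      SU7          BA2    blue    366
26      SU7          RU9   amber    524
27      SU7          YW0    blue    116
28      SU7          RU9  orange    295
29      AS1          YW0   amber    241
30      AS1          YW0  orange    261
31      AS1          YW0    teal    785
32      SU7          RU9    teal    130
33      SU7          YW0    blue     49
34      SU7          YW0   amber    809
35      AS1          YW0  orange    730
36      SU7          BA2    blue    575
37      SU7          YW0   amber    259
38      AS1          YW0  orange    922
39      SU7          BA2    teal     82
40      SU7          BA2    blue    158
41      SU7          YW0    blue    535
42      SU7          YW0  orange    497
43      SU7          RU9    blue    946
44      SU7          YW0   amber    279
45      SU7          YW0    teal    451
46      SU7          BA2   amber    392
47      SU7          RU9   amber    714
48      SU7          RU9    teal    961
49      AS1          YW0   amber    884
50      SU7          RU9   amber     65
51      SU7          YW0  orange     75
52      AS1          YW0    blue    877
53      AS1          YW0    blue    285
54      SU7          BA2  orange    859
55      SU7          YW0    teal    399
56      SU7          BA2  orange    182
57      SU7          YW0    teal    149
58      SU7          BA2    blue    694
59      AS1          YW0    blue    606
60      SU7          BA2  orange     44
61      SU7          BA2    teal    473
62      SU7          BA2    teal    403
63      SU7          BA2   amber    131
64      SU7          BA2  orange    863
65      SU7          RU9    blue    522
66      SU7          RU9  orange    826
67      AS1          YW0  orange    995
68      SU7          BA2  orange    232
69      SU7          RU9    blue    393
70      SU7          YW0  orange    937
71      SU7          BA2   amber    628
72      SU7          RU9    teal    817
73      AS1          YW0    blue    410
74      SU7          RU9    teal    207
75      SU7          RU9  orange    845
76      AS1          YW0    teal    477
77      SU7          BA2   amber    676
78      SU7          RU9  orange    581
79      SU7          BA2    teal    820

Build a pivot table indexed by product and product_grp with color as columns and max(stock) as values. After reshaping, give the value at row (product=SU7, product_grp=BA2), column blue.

998

Rows with product=SU7, product_grp=BA2 and color=blue: stock values are 998, 366, 575, 158, 694.
max(998, 366, 575, 158, 694) = 998.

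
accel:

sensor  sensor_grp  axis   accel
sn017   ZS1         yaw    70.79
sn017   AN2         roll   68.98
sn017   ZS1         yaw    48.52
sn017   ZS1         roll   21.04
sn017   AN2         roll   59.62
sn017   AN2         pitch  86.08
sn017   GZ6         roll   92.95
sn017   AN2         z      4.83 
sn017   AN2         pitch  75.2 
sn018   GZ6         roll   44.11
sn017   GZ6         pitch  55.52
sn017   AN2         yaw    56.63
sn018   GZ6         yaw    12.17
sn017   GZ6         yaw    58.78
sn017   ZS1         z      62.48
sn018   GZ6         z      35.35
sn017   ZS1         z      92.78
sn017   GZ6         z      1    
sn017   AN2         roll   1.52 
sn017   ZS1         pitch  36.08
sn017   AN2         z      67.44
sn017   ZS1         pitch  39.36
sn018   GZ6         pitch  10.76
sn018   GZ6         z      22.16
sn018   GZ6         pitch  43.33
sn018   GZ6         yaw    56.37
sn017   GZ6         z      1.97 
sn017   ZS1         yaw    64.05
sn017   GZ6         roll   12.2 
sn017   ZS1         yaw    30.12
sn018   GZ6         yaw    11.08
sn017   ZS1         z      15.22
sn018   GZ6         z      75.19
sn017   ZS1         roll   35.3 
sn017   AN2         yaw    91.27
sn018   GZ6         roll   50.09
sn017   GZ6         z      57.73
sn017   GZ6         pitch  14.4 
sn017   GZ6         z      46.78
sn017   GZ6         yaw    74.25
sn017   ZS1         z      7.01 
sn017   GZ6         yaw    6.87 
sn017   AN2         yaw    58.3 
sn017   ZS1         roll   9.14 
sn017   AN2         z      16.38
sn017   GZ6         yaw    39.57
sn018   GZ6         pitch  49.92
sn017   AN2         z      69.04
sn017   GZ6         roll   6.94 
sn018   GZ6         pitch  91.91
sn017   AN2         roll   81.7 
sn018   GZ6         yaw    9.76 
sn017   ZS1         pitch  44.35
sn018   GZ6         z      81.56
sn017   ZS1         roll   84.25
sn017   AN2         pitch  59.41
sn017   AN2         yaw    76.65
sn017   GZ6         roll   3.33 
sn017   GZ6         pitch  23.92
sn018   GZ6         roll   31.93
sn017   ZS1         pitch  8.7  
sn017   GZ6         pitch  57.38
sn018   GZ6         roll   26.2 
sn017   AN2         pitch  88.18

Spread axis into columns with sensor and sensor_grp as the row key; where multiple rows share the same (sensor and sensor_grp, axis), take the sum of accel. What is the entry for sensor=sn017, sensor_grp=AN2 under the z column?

157.69

Rows with sensor=sn017, sensor_grp=AN2 and axis=z: accel values are 4.83, 67.44, 16.38, 69.04.
4.83 + 67.44 + 16.38 + 69.04 = 157.69.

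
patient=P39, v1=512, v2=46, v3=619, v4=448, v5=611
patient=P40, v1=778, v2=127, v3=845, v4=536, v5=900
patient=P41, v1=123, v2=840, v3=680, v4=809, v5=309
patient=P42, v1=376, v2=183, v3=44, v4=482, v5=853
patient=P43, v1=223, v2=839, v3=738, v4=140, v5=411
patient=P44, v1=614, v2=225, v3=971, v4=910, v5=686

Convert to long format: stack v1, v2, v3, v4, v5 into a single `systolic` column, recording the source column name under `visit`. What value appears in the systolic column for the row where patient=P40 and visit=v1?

778

Unpivoting turns each (patient, wide-column) pair into one long row.
The wide cell at row P40, column v1 holds 778, so the long row (P40, v1) has systolic=778.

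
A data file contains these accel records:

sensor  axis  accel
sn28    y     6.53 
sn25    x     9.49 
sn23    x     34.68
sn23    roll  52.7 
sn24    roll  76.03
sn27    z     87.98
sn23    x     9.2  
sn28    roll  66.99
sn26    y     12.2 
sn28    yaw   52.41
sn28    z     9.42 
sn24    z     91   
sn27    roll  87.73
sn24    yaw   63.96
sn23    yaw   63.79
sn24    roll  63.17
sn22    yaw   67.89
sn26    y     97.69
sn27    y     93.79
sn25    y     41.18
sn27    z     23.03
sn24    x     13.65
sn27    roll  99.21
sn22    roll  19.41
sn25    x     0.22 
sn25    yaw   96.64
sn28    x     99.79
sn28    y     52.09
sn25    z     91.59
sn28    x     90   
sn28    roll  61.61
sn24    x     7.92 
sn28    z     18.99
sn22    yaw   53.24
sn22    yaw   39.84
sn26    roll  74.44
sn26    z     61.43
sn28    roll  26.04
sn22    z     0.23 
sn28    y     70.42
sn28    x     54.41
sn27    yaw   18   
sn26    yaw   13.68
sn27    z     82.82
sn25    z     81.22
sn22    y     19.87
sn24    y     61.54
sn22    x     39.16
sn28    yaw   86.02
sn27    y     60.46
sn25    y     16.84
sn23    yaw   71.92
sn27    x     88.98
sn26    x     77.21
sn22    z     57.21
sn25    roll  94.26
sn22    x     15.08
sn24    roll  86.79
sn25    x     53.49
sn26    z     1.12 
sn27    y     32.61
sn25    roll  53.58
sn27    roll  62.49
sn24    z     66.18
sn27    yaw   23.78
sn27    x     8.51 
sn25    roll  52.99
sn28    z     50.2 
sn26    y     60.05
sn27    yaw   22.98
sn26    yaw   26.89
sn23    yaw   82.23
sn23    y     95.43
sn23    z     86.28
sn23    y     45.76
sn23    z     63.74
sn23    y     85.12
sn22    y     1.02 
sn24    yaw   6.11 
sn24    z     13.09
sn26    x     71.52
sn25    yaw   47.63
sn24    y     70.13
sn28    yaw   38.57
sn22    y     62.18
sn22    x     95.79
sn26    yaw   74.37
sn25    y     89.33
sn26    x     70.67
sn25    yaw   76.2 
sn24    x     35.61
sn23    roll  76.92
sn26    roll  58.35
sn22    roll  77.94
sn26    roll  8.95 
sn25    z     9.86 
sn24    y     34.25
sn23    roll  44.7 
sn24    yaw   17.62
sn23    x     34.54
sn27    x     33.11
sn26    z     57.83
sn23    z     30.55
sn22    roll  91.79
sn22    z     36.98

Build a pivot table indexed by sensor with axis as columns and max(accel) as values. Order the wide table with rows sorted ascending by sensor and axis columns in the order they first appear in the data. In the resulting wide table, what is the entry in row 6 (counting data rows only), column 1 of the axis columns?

With rows sorted ascending by sensor, row 6 is sensor=sn27. axis columns in first-appearance order: y, x, roll, z, yaw; column 1 is y.
Long rows with sensor=sn27, axis=y: max(93.79, 60.46, 32.61) = 93.79.

93.79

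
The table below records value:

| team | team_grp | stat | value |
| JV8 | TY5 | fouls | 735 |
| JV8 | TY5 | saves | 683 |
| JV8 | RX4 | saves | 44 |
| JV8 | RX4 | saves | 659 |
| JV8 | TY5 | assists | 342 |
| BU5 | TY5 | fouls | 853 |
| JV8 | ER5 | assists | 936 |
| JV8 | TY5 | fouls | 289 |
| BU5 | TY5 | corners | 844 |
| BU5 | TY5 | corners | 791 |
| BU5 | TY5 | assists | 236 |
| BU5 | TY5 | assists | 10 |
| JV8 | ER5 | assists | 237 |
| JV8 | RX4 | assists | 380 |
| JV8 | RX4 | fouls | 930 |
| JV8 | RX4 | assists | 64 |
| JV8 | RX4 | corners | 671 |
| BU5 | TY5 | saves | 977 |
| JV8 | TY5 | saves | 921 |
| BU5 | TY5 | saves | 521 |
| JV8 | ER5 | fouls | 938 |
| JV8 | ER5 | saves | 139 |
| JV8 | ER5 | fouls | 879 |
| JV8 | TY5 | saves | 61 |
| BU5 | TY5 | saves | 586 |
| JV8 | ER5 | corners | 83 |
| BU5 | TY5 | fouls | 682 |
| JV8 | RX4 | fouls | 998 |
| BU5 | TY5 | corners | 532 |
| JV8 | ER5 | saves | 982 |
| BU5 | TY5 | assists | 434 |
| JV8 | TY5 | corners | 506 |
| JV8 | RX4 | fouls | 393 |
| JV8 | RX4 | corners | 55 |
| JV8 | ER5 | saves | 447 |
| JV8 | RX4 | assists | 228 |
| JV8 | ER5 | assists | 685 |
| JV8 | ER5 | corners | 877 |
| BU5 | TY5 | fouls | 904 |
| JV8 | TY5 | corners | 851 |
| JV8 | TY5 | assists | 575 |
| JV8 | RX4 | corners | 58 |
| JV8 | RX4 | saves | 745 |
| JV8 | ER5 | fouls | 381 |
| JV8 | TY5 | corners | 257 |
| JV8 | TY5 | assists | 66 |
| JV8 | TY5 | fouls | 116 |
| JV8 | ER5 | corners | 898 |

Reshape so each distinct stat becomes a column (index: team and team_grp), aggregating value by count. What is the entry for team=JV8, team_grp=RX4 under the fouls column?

Rows with team=JV8, team_grp=RX4 and stat=fouls: value values are 930, 998, 393.
3 rows match — count = 3.

3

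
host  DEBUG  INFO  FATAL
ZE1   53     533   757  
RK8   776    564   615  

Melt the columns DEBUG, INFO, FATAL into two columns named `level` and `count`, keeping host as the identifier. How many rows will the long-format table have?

6

2 host values × 3 melted columns = 6 rows.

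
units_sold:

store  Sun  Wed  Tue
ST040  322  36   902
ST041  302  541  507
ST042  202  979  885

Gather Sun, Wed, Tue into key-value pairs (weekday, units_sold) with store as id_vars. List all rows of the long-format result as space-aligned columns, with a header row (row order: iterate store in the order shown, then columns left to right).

store  weekday  units_sold
ST040  Sun      322       
ST040  Wed      36        
ST040  Tue      902       
ST041  Sun      302       
ST041  Wed      541       
ST041  Tue      507       
ST042  Sun      202       
ST042  Wed      979       
ST042  Tue      885       

Each (store, column) pair becomes one row: 3 × 3 = 9 rows.
For example, (ST040, Sun) → units_sold=322.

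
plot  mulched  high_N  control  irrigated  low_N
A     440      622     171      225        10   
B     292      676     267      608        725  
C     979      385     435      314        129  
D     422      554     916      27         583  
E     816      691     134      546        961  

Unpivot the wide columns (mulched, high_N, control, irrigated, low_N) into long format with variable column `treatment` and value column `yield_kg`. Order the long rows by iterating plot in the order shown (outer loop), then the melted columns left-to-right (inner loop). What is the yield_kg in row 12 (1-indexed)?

25 rows total (5 × 5). Row 12: index ⌊(12-1)/5⌋ = 2 into plot → C; (12-1) mod 5 = 1 into the melted columns → high_N.
So row 12 is (C, high_N, 385); yield_kg = 385.

385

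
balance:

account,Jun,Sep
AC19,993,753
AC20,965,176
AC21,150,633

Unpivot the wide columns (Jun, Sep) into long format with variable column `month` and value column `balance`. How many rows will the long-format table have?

3 account values × 2 melted columns = 6 rows.

6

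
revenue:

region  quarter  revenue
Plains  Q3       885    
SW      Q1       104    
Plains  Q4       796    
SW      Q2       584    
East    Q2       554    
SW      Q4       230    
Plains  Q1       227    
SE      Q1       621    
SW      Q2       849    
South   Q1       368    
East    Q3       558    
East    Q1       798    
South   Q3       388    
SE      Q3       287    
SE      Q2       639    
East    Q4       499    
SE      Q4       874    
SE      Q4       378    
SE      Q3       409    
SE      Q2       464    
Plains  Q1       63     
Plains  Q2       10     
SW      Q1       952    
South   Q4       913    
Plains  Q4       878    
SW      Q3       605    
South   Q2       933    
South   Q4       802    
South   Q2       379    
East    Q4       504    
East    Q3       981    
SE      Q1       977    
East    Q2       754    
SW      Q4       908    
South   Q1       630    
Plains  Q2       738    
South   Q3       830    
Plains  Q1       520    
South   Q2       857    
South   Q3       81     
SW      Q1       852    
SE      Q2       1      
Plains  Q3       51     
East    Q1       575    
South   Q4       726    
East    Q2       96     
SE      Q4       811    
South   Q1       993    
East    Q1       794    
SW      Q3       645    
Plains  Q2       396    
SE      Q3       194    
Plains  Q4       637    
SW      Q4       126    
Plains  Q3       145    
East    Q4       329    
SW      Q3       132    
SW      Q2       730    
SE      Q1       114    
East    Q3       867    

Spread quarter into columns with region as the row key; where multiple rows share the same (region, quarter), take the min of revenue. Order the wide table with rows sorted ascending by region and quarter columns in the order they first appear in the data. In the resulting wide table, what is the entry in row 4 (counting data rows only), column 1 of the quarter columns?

132

With rows sorted ascending by region, row 4 is region=SW. quarter columns in first-appearance order: Q3, Q1, Q4, Q2; column 1 is Q3.
Long rows with region=SW, quarter=Q3: min(605, 645, 132) = 132.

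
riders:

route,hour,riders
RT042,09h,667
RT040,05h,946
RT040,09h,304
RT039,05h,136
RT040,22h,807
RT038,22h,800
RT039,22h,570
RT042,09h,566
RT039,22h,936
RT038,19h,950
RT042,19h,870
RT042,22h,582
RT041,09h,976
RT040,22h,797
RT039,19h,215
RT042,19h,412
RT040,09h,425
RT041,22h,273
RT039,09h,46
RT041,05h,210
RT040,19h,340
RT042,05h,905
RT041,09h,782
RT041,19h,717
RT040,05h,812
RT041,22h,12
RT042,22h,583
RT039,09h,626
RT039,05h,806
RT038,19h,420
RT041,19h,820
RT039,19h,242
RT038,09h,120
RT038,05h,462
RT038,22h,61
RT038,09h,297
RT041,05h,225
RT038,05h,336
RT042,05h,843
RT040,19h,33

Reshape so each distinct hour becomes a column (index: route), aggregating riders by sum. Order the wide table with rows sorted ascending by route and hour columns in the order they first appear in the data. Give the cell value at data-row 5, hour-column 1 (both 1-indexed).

With rows sorted ascending by route, row 5 is route=RT042. hour columns in first-appearance order: 09h, 05h, 22h, 19h; column 1 is 09h.
Long rows with route=RT042, hour=09h: 667 + 566 = 1233.

1233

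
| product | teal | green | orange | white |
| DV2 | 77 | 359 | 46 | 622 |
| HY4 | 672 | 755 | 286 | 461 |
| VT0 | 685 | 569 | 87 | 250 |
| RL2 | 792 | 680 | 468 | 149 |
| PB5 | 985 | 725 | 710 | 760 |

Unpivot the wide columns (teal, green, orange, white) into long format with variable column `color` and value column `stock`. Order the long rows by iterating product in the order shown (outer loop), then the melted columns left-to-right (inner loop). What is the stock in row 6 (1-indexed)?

755

20 rows total (5 × 4). Row 6: index ⌊(6-1)/4⌋ = 1 into product → HY4; (6-1) mod 4 = 1 into the melted columns → green.
So row 6 is (HY4, green, 755); stock = 755.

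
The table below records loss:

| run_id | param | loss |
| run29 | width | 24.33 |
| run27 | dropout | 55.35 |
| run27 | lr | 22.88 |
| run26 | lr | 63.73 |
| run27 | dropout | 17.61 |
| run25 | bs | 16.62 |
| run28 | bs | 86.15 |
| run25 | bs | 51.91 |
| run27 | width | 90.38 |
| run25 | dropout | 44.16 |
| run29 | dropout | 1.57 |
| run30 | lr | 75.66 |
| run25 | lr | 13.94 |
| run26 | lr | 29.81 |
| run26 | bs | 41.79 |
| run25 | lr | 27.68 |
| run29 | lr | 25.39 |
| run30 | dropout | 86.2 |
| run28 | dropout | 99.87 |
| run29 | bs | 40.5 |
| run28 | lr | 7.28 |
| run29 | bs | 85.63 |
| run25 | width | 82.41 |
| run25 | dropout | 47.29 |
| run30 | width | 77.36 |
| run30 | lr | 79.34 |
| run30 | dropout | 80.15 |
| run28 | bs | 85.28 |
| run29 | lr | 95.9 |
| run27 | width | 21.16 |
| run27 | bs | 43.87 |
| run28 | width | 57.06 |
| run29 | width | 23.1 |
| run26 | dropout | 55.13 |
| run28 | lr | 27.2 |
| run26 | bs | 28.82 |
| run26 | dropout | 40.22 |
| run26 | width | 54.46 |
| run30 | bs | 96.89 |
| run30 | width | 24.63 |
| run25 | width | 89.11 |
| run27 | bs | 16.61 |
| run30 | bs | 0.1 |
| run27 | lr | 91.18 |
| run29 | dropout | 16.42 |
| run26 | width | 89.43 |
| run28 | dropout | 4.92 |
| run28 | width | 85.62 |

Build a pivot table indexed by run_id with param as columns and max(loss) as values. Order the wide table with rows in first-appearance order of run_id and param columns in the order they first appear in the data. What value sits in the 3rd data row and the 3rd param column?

With rows in first-appearance order of run_id, row 3 is run_id=run26. param columns in first-appearance order: width, dropout, lr, bs; column 3 is lr.
Long rows with run_id=run26, param=lr: max(63.73, 29.81) = 63.73.

63.73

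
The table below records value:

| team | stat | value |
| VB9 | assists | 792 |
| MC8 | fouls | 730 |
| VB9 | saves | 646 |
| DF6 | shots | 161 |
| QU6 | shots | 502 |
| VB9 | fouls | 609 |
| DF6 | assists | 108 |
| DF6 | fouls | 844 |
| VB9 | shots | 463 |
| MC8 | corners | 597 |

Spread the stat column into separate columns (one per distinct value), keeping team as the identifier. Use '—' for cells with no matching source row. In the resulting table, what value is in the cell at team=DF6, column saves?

—

No long-format row has team=DF6 and stat=saves, so the cell is —.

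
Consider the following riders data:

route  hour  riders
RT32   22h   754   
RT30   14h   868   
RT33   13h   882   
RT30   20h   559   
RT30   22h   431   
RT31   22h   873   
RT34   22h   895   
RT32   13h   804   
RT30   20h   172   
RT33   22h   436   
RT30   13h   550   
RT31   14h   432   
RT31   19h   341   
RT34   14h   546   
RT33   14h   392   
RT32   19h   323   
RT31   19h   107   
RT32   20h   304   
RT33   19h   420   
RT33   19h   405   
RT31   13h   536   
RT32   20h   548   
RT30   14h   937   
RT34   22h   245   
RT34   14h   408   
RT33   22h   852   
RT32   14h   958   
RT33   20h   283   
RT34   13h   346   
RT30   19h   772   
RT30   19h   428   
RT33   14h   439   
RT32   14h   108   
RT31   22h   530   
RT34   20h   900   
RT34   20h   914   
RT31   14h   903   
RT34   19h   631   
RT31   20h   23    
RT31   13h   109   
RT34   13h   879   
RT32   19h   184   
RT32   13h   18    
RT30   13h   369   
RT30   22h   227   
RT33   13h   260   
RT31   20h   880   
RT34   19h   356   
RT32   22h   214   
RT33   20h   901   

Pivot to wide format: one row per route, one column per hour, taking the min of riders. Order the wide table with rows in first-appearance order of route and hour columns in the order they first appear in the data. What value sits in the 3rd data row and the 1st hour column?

436

With rows in first-appearance order of route, row 3 is route=RT33. hour columns in first-appearance order: 22h, 14h, 13h, 20h, 19h; column 1 is 22h.
Long rows with route=RT33, hour=22h: min(436, 852) = 436.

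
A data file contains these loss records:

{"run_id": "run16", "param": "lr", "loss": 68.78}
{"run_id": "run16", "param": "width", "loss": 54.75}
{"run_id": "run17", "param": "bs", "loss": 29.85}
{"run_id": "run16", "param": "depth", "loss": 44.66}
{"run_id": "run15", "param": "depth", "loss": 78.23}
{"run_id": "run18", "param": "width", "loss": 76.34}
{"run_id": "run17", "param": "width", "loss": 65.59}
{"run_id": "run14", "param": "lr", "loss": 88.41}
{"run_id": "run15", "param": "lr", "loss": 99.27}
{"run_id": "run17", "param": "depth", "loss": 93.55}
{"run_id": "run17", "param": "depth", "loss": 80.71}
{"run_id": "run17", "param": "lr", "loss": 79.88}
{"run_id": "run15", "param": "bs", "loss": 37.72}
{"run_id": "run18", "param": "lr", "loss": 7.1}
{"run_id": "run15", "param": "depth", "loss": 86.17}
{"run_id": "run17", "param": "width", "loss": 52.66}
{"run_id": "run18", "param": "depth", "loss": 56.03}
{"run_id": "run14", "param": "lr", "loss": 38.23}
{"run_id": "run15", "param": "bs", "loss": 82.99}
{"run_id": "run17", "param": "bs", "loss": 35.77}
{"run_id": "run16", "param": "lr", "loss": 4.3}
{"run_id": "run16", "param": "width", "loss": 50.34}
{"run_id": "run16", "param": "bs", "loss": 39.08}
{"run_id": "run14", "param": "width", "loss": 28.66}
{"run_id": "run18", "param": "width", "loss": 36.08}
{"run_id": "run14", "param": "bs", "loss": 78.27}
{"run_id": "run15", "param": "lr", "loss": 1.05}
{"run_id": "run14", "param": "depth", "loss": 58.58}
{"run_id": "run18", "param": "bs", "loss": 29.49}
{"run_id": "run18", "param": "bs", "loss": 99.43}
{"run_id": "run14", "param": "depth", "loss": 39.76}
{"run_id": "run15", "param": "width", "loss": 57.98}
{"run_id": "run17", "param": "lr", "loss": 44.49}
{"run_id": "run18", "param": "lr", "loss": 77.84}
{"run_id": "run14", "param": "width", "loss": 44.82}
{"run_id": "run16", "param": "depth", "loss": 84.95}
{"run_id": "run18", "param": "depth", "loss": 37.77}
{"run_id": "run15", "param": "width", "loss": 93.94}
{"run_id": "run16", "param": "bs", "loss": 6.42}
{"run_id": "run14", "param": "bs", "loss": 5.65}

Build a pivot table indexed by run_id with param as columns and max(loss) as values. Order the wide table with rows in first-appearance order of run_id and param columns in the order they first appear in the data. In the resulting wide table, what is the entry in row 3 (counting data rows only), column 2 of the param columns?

With rows in first-appearance order of run_id, row 3 is run_id=run15. param columns in first-appearance order: lr, width, bs, depth; column 2 is width.
Long rows with run_id=run15, param=width: max(57.98, 93.94) = 93.94.

93.94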